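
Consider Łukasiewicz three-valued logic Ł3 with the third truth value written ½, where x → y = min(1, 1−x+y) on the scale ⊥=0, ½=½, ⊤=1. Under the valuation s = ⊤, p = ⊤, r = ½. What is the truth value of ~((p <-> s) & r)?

½

p <-> s = ⊤ <-> ⊤ = ⊤
(p <-> s) & r = ⊤ & ½ = ½
~((p <-> s) & r) = ~½ = ½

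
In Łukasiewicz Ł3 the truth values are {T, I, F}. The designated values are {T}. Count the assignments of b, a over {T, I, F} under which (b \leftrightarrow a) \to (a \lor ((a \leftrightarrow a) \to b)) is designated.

Of the 9 assignments, 7 give a value in {T}.

7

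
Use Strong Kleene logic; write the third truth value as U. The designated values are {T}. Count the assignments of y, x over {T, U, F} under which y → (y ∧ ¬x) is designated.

Designated under: (y=T, x=F); (y=F, x=T); (y=F, x=U); (y=F, x=F).

4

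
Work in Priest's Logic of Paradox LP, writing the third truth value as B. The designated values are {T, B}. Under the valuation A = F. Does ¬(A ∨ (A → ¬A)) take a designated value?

No

¬A = ¬F = T
A → ¬A = F → T = T
A ∨ (A → ¬A) = F ∨ T = T
¬(A ∨ (A → ¬A)) = ¬T = F
F ∉ {T, B}.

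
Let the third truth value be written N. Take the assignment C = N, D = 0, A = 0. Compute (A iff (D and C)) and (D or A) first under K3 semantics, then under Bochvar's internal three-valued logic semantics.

In K3: D and C = 0 and N = 0
A iff (D and C) = 0 iff 0 = 1
D or A = 0 or 0 = 0
(A iff (D and C)) and (D or A) = 1 and 0 = 0
In Bochvar's internal three-valued logic: D and C = 0 and N = N
A iff (D and C) = 0 iff N = N
D or A = 0 or 0 = 0
(A iff (D and C)) and (D or A) = N and 0 = N
They differ because K3 and Bochvar's internal three-valued logic treat N differently under the binary connectives.

0; N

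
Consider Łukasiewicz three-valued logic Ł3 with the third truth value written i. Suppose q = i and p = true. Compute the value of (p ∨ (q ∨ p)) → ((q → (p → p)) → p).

true

q ∨ p = i ∨ true = true
p ∨ (q ∨ p) = true ∨ true = true
p → p = true → true = true
q → (p → p) = i → true = true  [min(1, 1−½+1)]
(q → (p → p)) → p = true → true = true
(p ∨ (q ∨ p)) → ((q → (p → p)) → p) = true → true = true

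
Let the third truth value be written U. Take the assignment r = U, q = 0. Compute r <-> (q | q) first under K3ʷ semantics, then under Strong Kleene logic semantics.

U; U

In K3ʷ: q | q = 0 | 0 = 0
r <-> (q | q) = U <-> 0 = U
In Strong Kleene logic: q | q = 0 | 0 = 0
r <-> (q | q) = U <-> 0 = U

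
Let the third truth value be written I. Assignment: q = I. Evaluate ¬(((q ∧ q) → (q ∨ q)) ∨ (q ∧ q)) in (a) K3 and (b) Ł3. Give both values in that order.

In K3: q ∧ q = I ∧ I = I
q ∨ q = I ∨ I = I
(q ∧ q) → (q ∨ q) = I → I = I  [¬I ∨ I]
q ∧ q = I ∧ I = I
((q ∧ q) → (q ∨ q)) ∨ (q ∧ q) = I ∨ I = I
¬(((q ∧ q) → (q ∨ q)) ∨ (q ∧ q)) = ¬I = I
In Ł3: q ∧ q = I ∧ I = I
q ∨ q = I ∨ I = I
(q ∧ q) → (q ∨ q) = I → I = ⊤  [min(1, 1−½+½)]
q ∧ q = I ∧ I = I
((q ∧ q) → (q ∨ q)) ∨ (q ∧ q) = ⊤ ∨ I = ⊤
¬(((q ∧ q) → (q ∨ q)) ∨ (q ∧ q)) = ¬⊤ = ⊥
They differ because K3 and Ł3 treat I differently under implication.

I; ⊥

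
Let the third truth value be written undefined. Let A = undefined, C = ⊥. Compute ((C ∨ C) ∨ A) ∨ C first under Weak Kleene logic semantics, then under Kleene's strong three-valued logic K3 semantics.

In Weak Kleene logic: C ∨ C = ⊥ ∨ ⊥ = ⊥
(C ∨ C) ∨ A = ⊥ ∨ undefined = undefined
((C ∨ C) ∨ A) ∨ C = undefined ∨ ⊥ = undefined
In Kleene's strong three-valued logic K3: C ∨ C = ⊥ ∨ ⊥ = ⊥
(C ∨ C) ∨ A = ⊥ ∨ undefined = undefined
((C ∨ C) ∨ A) ∨ C = undefined ∨ ⊥ = undefined

undefined; undefined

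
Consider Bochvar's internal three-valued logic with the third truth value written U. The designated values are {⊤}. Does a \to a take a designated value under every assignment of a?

Countermodel: a=U gives U, which is not designated.

No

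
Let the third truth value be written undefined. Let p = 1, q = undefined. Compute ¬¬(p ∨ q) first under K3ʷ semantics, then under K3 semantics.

In K3ʷ: p ∨ q = 1 ∨ undefined = undefined
¬(p ∨ q) = ¬undefined = undefined
¬¬(p ∨ q) = ¬undefined = undefined
In K3: p ∨ q = 1 ∨ undefined = 1
¬(p ∨ q) = ¬1 = 0
¬¬(p ∨ q) = ¬0 = 1
They differ because K3ʷ and K3 treat undefined differently under the binary connectives.

undefined; 1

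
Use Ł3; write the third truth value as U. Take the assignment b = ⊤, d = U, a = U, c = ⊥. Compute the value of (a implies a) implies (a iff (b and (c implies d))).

a implies a = U implies U = ⊤  [min(1, 1−½+½)]
c implies d = ⊥ implies U = ⊤
b and (c implies d) = ⊤ and ⊤ = ⊤
a iff (b and (c implies d)) = U iff ⊤ = U
(a implies a) implies (a iff (b and (c implies d))) = ⊤ implies U = U

U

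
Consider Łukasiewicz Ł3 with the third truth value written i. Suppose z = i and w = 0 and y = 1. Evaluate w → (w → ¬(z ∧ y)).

1

z ∧ y = i ∧ 1 = i
¬(z ∧ y) = ¬i = i
w → ¬(z ∧ y) = 0 → i = 1  [min(1, 1−0+½)]
w → (w → ¬(z ∧ y)) = 0 → 1 = 1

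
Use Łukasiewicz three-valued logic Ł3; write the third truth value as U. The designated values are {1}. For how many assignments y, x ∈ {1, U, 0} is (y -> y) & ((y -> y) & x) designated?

Designated under: (y=1, x=1); (y=U, x=1); (y=0, x=1).

3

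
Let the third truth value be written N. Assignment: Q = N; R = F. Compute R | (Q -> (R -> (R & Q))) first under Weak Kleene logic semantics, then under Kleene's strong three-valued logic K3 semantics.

N; T

In Weak Kleene logic: R & Q = F & N = N
R -> (R & Q) = F -> N = N
Q -> (R -> (R & Q)) = N -> N = N
R | (Q -> (R -> (R & Q))) = F | N = N
In Kleene's strong three-valued logic K3: R & Q = F & N = F
R -> (R & Q) = F -> F = T
Q -> (R -> (R & Q)) = N -> T = T  [~N | T]
R | (Q -> (R -> (R & Q))) = F | T = T
They differ because Weak Kleene logic and Kleene's strong three-valued logic K3 treat N differently under the binary connectives.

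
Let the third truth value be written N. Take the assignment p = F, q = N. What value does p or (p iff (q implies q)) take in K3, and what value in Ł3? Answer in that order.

N; F

In K3: q implies q = N implies N = N  [not N or N]
p iff (q implies q) = F iff N = N
p or (p iff (q implies q)) = F or N = N
In Ł3: q implies q = N implies N = T  [min(1, 1−½+½)]
p iff (q implies q) = F iff T = F
p or (p iff (q implies q)) = F or F = F
They differ because K3 and Ł3 treat N differently under implication.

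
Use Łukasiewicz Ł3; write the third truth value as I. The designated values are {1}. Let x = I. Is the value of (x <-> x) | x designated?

Yes

x <-> x = I <-> I = 1
(x <-> x) | x = 1 | I = 1
1 ∈ {1}.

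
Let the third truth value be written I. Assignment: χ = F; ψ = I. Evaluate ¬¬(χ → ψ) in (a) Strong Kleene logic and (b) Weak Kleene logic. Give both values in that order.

In Strong Kleene logic: χ → ψ = F → I = T
¬(χ → ψ) = ¬T = F
¬¬(χ → ψ) = ¬F = T
In Weak Kleene logic: χ → ψ = F → I = I
¬(χ → ψ) = ¬I = I
¬¬(χ → ψ) = ¬I = I
They differ because Strong Kleene logic and Weak Kleene logic treat I differently under the binary connectives.

T; I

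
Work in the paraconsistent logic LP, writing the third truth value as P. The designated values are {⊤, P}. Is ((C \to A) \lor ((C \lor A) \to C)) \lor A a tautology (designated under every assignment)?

Yes

Every assignment of C, A over {⊤, P, ⊥} gives a value in {⊤, P}.
In particular, with C=P, A=P: ((C \to A) \lor ((C \lor A) \to C)) \lor A = P.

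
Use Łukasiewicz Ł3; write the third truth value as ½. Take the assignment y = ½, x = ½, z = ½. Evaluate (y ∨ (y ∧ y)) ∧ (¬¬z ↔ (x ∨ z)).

½

y ∧ y = ½ ∧ ½ = ½
y ∨ (y ∧ y) = ½ ∨ ½ = ½
¬z = ¬½ = ½
¬¬z = ¬½ = ½
x ∨ z = ½ ∨ ½ = ½
¬¬z ↔ (x ∨ z) = ½ ↔ ½ = True
(y ∨ (y ∧ y)) ∧ (¬¬z ↔ (x ∨ z)) = ½ ∧ True = ½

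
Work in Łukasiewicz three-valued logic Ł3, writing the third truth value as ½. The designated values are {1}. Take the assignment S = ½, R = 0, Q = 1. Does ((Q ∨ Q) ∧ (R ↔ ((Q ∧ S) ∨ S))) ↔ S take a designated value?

Yes

Q ∨ Q = 1 ∨ 1 = 1
Q ∧ S = 1 ∧ ½ = ½
(Q ∧ S) ∨ S = ½ ∨ ½ = ½
R ↔ ((Q ∧ S) ∨ S) = 0 ↔ ½ = ½  [1 − |0−½|]
(Q ∨ Q) ∧ (R ↔ ((Q ∧ S) ∨ S)) = 1 ∧ ½ = ½
((Q ∨ Q) ∧ (R ↔ ((Q ∧ S) ∨ S))) ↔ S = ½ ↔ ½ = 1
1 ∈ {1}.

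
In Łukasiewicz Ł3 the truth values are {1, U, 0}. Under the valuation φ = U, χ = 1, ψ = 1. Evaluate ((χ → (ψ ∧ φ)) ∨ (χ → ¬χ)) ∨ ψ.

ψ ∧ φ = 1 ∧ U = U
χ → (ψ ∧ φ) = 1 → U = U  [min(1, 1−1+½)]
¬χ = ¬1 = 0
χ → ¬χ = 1 → 0 = 0
(χ → (ψ ∧ φ)) ∨ (χ → ¬χ) = U ∨ 0 = U
((χ → (ψ ∧ φ)) ∨ (χ → ¬χ)) ∨ ψ = U ∨ 1 = 1

1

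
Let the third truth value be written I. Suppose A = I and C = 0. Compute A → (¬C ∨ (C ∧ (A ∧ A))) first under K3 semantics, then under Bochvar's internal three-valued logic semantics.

In K3: ¬C = ¬0 = 1
A ∧ A = I ∧ I = I
C ∧ (A ∧ A) = 0 ∧ I = 0
¬C ∨ (C ∧ (A ∧ A)) = 1 ∨ 0 = 1
A → (¬C ∨ (C ∧ (A ∧ A))) = I → 1 = 1  [¬I ∨ 1]
In Bochvar's internal three-valued logic: ¬C = ¬0 = 1
A ∧ A = I ∧ I = I
C ∧ (A ∧ A) = 0 ∧ I = I
¬C ∨ (C ∧ (A ∧ A)) = 1 ∨ I = I
A → (¬C ∨ (C ∧ (A ∧ A))) = I → I = I  [any arg is the third value ⇒ result is the third value]
They differ because K3 and Bochvar's internal three-valued logic treat I differently under the binary connectives.

1; I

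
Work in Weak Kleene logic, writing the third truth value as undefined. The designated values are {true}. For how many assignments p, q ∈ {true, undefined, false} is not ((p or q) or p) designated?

1

Designated under: (p=false, q=false).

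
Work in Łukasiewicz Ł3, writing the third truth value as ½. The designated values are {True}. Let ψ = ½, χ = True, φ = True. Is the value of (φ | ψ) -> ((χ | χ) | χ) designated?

φ | ψ = True | ½ = True
χ | χ = True | True = True
(χ | χ) | χ = True | True = True
(φ | ψ) -> ((χ | χ) | χ) = True -> True = True
True ∈ {True}.

Yes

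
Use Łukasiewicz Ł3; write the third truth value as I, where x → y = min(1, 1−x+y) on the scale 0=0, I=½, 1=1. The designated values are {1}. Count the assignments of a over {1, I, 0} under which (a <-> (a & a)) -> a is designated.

a=1: 1 ✓
a=I: I ·
a=0: 0 ·

1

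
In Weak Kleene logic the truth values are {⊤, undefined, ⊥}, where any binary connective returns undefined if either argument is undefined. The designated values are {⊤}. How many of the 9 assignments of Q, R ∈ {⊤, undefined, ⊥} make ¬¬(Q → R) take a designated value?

3

Designated under: (Q=⊤, R=⊤); (Q=⊥, R=⊤); (Q=⊥, R=⊥).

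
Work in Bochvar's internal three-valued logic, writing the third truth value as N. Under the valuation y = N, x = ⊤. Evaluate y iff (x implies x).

N

x implies x = ⊤ implies ⊤ = ⊤
y iff (x implies x) = N iff ⊤ = N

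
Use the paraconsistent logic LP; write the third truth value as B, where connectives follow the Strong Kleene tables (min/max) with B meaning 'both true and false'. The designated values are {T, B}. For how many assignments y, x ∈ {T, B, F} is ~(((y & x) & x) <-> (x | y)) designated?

7

Of the 9 assignments, 7 give a value in {T, B}.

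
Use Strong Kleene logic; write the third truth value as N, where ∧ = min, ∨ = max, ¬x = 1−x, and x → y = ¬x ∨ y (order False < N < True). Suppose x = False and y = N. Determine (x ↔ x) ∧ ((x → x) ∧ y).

N

x ↔ x = False ↔ False = True
x → x = False → False = True
(x → x) ∧ y = True ∧ N = N
(x ↔ x) ∧ ((x → x) ∧ y) = True ∧ N = N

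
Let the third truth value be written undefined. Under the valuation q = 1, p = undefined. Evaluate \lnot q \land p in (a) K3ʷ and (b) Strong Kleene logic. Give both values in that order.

In K3ʷ: \lnot q = \lnot 1 = 0
\lnot q \land p = 0 \land undefined = undefined
In Strong Kleene logic: \lnot q = \lnot 1 = 0
\lnot q \land p = 0 \land undefined = 0
They differ because K3ʷ and Strong Kleene logic treat undefined differently under the binary connectives.

undefined; 0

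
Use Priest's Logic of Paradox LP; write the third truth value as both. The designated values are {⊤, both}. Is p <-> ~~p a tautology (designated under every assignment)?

Every assignment of p over {⊤, both, ⊥} gives a value in {⊤, both}.
In particular, with p=both: p <-> ~~p = both.

Yes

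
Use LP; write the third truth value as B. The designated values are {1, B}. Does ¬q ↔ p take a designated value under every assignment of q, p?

No

Countermodel: q=1, p=1 gives 0, which is not designated.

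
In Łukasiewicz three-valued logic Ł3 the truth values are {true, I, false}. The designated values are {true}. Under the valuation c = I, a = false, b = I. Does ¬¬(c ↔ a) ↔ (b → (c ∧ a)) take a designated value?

Yes

c ↔ a = I ↔ false = I  [1 − |½−0|]
¬(c ↔ a) = ¬I = I
¬¬(c ↔ a) = ¬I = I
c ∧ a = I ∧ false = false
b → (c ∧ a) = I → false = I
¬¬(c ↔ a) ↔ (b → (c ∧ a)) = I ↔ I = true
true ∈ {true}.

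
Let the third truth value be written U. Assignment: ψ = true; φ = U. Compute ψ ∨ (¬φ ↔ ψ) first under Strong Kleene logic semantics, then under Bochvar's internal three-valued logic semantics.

true; U

In Strong Kleene logic: ¬φ = ¬U = U
¬φ ↔ ψ = U ↔ true = U
ψ ∨ (¬φ ↔ ψ) = true ∨ U = true
In Bochvar's internal three-valued logic: ¬φ = ¬U = U
¬φ ↔ ψ = U ↔ true = U
ψ ∨ (¬φ ↔ ψ) = true ∨ U = U
They differ because Strong Kleene logic and Bochvar's internal three-valued logic treat U differently under the binary connectives.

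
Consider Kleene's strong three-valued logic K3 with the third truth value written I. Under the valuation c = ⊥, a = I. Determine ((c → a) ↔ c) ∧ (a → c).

⊥

c → a = ⊥ → I = ⊤  [¬⊥ ∨ I]
(c → a) ↔ c = ⊤ ↔ ⊥ = ⊥
a → c = I → ⊥ = I
((c → a) ↔ c) ∧ (a → c) = ⊥ ∧ I = ⊥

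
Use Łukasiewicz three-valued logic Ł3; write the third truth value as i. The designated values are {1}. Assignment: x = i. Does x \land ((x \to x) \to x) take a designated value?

No

x \to x = i \to i = 1  [min(1, 1−½+½)]
(x \to x) \to x = 1 \to i = i
x \land ((x \to x) \to x) = i \land i = i
i ∉ {1}.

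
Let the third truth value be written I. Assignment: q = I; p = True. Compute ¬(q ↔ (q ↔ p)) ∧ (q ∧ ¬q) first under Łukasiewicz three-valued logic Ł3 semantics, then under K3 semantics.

In Łukasiewicz three-valued logic Ł3: q ↔ p = I ↔ True = I  [1 − |½−1|]
q ↔ (q ↔ p) = I ↔ I = True
¬(q ↔ (q ↔ p)) = ¬True = False
¬q = ¬I = I
q ∧ ¬q = I ∧ I = I
¬(q ↔ (q ↔ p)) ∧ (q ∧ ¬q) = False ∧ I = False
In K3: q ↔ p = I ↔ True = I
q ↔ (q ↔ p) = I ↔ I = I
¬(q ↔ (q ↔ p)) = ¬I = I
¬q = ¬I = I
q ∧ ¬q = I ∧ I = I
¬(q ↔ (q ↔ p)) ∧ (q ∧ ¬q) = I ∧ I = I
They differ because Łukasiewicz three-valued logic Ł3 and K3 treat I differently under implication.

False; I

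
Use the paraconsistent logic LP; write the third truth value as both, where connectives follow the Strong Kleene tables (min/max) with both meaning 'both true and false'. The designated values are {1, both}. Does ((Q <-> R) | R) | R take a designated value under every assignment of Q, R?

Countermodel: Q=1, R=0 gives 0, which is not designated.

No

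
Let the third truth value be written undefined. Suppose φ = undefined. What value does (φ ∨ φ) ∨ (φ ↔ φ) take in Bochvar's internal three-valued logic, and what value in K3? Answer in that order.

In Bochvar's internal three-valued logic: φ ∨ φ = undefined ∨ undefined = undefined
φ ↔ φ = undefined ↔ undefined = undefined
(φ ∨ φ) ∨ (φ ↔ φ) = undefined ∨ undefined = undefined
In K3: φ ∨ φ = undefined ∨ undefined = undefined
φ ↔ φ = undefined ↔ undefined = undefined
(φ ∨ φ) ∨ (φ ↔ φ) = undefined ∨ undefined = undefined

undefined; undefined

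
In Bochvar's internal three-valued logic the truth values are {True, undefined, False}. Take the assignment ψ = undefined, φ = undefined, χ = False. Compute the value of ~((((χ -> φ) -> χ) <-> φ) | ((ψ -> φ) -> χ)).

undefined

χ -> φ = False -> undefined = undefined  [any arg is the third value ⇒ result is the third value]
(χ -> φ) -> χ = undefined -> False = undefined
((χ -> φ) -> χ) <-> φ = undefined <-> undefined = undefined
ψ -> φ = undefined -> undefined = undefined
(ψ -> φ) -> χ = undefined -> False = undefined
(((χ -> φ) -> χ) <-> φ) | ((ψ -> φ) -> χ) = undefined | undefined = undefined
~((((χ -> φ) -> χ) <-> φ) | ((ψ -> φ) -> χ)) = ~undefined = undefined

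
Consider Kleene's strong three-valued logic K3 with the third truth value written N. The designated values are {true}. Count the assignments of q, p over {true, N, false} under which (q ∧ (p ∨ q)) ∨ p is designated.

Of the 9 assignments, 5 give a value in {true}.

5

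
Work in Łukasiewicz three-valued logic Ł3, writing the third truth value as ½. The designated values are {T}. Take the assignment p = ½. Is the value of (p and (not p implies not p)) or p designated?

No

not p = not ½ = ½
not p = not ½ = ½
not p implies not p = ½ implies ½ = T  [min(1, 1−½+½)]
p and (not p implies not p) = ½ and T = ½
(p and (not p implies not p)) or p = ½ or ½ = ½
½ ∉ {T}.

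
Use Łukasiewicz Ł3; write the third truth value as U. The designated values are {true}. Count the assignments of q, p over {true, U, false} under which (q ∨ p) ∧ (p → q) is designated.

Designated under: (q=true, p=true); (q=true, p=U); (q=true, p=false).

3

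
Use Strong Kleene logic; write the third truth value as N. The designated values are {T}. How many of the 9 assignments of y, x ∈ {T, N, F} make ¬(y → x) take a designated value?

Designated under: (y=T, x=F).

1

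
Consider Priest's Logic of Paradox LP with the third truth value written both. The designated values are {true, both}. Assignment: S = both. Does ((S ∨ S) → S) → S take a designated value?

S ∨ S = both ∨ both = both
(S ∨ S) → S = both → both = both  [¬both ∨ both]
((S ∨ S) → S) → S = both → both = both
both ∈ {true, both}.

Yes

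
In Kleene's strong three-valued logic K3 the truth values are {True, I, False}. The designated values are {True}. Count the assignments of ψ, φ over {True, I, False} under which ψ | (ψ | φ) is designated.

Of the 9 assignments, 5 give a value in {True}.

5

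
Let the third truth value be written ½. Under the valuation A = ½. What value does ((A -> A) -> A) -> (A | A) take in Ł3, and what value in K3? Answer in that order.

True; ½

In Ł3: A -> A = ½ -> ½ = True  [min(1, 1−½+½)]
(A -> A) -> A = True -> ½ = ½
A | A = ½ | ½ = ½
((A -> A) -> A) -> (A | A) = ½ -> ½ = True
In K3: A -> A = ½ -> ½ = ½  [~½ | ½]
(A -> A) -> A = ½ -> ½ = ½
A | A = ½ | ½ = ½
((A -> A) -> A) -> (A | A) = ½ -> ½ = ½
They differ because Ł3 and K3 treat ½ differently under implication.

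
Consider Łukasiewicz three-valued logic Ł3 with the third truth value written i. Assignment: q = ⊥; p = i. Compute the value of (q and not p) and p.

not p = not i = i
q and not p = ⊥ and i = ⊥
(q and not p) and p = ⊥ and i = ⊥

⊥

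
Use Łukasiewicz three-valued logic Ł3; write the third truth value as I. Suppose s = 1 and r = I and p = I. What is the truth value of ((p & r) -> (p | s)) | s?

p & r = I & I = I
p | s = I | 1 = 1
(p & r) -> (p | s) = I -> 1 = 1  [min(1, 1−½+1)]
((p & r) -> (p | s)) | s = 1 | 1 = 1

1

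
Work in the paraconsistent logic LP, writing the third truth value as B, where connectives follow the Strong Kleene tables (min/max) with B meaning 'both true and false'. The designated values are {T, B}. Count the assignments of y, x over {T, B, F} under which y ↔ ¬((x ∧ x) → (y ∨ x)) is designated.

6

Of the 9 assignments, 6 give a value in {T, B}.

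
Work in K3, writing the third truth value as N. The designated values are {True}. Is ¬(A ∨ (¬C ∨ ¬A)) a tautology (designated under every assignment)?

No

Countermodel: A=True, C=True gives False, which is not designated.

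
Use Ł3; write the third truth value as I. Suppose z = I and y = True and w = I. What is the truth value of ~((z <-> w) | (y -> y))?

z <-> w = I <-> I = True
y -> y = True -> True = True
(z <-> w) | (y -> y) = True | True = True
~((z <-> w) | (y -> y)) = ~True = False

False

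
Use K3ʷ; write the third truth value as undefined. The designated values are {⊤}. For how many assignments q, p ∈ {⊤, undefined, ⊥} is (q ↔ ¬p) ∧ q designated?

Designated under: (q=⊤, p=⊥).

1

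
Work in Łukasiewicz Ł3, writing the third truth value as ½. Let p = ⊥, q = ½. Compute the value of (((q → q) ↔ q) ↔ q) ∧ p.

q → q = ½ → ½ = ⊤
(q → q) ↔ q = ⊤ ↔ ½ = ½
((q → q) ↔ q) ↔ q = ½ ↔ ½ = ⊤
(((q → q) ↔ q) ↔ q) ∧ p = ⊤ ∧ ⊥ = ⊥

⊥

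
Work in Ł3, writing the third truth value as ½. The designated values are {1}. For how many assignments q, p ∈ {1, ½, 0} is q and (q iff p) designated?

1

Designated under: (q=1, p=1).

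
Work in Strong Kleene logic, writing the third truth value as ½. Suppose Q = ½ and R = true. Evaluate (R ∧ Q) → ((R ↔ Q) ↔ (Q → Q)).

½

R ∧ Q = true ∧ ½ = ½
R ↔ Q = true ↔ ½ = ½
Q → Q = ½ → ½ = ½
(R ↔ Q) ↔ (Q → Q) = ½ ↔ ½ = ½
(R ∧ Q) → ((R ↔ Q) ↔ (Q → Q)) = ½ → ½ = ½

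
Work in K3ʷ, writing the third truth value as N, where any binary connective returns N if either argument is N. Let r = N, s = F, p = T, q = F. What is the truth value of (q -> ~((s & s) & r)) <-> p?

s & s = F & F = F
(s & s) & r = F & N = N
~((s & s) & r) = ~N = N
q -> ~((s & s) & r) = F -> N = N  [any arg is the third value ⇒ result is the third value]
(q -> ~((s & s) & r)) <-> p = N <-> T = N

N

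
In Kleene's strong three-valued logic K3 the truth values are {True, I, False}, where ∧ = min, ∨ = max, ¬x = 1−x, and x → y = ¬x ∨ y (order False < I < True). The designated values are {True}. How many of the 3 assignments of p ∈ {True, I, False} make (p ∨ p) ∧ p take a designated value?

1

p=True: True ✓
p=I: I ·
p=False: False ·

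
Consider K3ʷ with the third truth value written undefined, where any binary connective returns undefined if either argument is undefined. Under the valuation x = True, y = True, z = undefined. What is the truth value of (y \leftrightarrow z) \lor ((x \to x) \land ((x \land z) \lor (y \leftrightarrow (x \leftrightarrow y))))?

y \leftrightarrow z = True \leftrightarrow undefined = undefined
x \to x = True \to True = True
x \land z = True \land undefined = undefined
x \leftrightarrow y = True \leftrightarrow True = True
y \leftrightarrow (x \leftrightarrow y) = True \leftrightarrow True = True
(x \land z) \lor (y \leftrightarrow (x \leftrightarrow y)) = undefined \lor True = undefined
(x \to x) \land ((x \land z) \lor (y \leftrightarrow (x \leftrightarrow y))) = True \land undefined = undefined
(y \leftrightarrow z) \lor ((x \to x) \land ((x \land z) \lor (y \leftrightarrow (x \leftrightarrow y)))) = undefined \lor undefined = undefined

undefined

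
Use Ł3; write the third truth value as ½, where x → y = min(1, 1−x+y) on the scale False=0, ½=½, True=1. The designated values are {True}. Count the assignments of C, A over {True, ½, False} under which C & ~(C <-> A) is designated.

1

Designated under: (C=True, A=False).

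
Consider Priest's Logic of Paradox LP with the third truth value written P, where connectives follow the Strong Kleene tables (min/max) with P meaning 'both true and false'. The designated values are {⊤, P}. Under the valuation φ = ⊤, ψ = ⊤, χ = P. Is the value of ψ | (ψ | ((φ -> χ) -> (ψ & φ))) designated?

φ -> χ = ⊤ -> P = P  [~⊤ | P]
ψ & φ = ⊤ & ⊤ = ⊤
(φ -> χ) -> (ψ & φ) = P -> ⊤ = ⊤
ψ | ((φ -> χ) -> (ψ & φ)) = ⊤ | ⊤ = ⊤
ψ | (ψ | ((φ -> χ) -> (ψ & φ))) = ⊤ | ⊤ = ⊤
⊤ ∈ {⊤, P}.

Yes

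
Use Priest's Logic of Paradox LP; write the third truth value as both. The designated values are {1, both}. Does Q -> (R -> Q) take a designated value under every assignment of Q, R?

Yes

Every assignment of Q, R over {1, both, 0} gives a value in {1, both}.
In particular, with Q=both, R=both: Q -> (R -> Q) = both.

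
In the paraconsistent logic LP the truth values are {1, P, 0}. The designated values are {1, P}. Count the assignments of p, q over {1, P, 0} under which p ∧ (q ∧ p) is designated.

4

Designated under: (p=1, q=1); (p=1, q=P); (p=P, q=1); (p=P, q=P).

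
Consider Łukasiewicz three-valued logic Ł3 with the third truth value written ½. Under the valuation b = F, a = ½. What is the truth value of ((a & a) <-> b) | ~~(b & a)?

½

a & a = ½ & ½ = ½
(a & a) <-> b = ½ <-> F = ½  [1 − |½−0|]
b & a = F & ½ = F
~(b & a) = ~F = T
~~(b & a) = ~T = F
((a & a) <-> b) | ~~(b & a) = ½ | F = ½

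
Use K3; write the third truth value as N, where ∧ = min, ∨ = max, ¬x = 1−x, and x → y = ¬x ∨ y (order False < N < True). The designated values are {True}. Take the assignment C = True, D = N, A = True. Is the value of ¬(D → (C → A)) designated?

C → A = True → True = True
D → (C → A) = N → True = True  [¬N ∨ True]
¬(D → (C → A)) = ¬True = False
False ∉ {True}.

No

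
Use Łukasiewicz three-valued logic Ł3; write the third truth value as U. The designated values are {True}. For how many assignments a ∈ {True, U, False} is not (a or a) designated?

a=True: False ·
a=U: U ·
a=False: True ✓

1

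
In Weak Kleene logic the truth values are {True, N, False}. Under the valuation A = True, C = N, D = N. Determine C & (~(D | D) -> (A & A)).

N

D | D = N | N = N
~(D | D) = ~N = N
A & A = True & True = True
~(D | D) -> (A & A) = N -> True = N  [any arg is the third value ⇒ result is the third value]
C & (~(D | D) -> (A & A)) = N & N = N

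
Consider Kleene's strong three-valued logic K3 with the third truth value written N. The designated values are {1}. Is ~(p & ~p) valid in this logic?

No

Countermodel: p=N gives N, which is not designated.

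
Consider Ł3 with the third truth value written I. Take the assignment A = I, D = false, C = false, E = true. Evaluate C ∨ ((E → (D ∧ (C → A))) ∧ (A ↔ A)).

C → A = false → I = true
D ∧ (C → A) = false ∧ true = false
E → (D ∧ (C → A)) = true → false = false
A ↔ A = I ↔ I = true
(E → (D ∧ (C → A))) ∧ (A ↔ A) = false ∧ true = false
C ∨ ((E → (D ∧ (C → A))) ∧ (A ↔ A)) = false ∨ false = false

false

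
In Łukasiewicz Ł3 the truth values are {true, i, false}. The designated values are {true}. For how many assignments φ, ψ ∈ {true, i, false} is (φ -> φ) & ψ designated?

Designated under: (φ=true, ψ=true); (φ=i, ψ=true); (φ=false, ψ=true).

3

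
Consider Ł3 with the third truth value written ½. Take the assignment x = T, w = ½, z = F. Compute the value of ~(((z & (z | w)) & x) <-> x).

T

z | w = F | ½ = ½
z & (z | w) = F & ½ = F
(z & (z | w)) & x = F & T = F
((z & (z | w)) & x) <-> x = F <-> T = F
~(((z & (z | w)) & x) <-> x) = ~F = T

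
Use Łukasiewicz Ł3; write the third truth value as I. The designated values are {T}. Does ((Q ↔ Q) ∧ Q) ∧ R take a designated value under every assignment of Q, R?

Countermodel: Q=T, R=I gives I, which is not designated.

No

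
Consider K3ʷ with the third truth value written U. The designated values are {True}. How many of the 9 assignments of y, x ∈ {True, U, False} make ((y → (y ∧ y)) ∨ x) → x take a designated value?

Designated under: (y=True, x=True); (y=False, x=True).

2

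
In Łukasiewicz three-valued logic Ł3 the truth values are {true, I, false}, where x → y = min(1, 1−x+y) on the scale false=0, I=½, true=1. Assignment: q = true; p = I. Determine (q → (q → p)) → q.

true

q → p = true → I = I
q → (q → p) = true → I = I
(q → (q → p)) → q = I → true = true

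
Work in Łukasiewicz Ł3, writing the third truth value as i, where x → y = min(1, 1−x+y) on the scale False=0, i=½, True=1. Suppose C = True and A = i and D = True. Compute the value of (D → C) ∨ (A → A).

True

D → C = True → True = True
A → A = i → i = True
(D → C) ∨ (A → A) = True ∨ True = True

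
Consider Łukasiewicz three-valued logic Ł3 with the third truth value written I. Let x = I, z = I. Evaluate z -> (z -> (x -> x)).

1

x -> x = I -> I = 1  [min(1, 1−½+½)]
z -> (x -> x) = I -> 1 = 1
z -> (z -> (x -> x)) = I -> 1 = 1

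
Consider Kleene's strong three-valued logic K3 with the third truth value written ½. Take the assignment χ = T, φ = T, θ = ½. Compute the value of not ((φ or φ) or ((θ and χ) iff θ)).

φ or φ = T or T = T
θ and χ = ½ and T = ½
(θ and χ) iff θ = ½ iff ½ = ½
(φ or φ) or ((θ and χ) iff θ) = T or ½ = T
not ((φ or φ) or ((θ and χ) iff θ)) = not T = F

F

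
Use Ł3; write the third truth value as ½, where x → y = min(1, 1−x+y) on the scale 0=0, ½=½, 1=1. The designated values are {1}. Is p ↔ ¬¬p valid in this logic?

Every assignment of p over {1, ½, 0} gives a value in {1}.
In particular, with p=½: p ↔ ¬¬p = 1.

Yes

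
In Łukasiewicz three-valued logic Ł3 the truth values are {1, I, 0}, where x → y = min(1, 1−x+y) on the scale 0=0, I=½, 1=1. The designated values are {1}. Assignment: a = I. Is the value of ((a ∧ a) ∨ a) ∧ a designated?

No

a ∧ a = I ∧ I = I
(a ∧ a) ∨ a = I ∨ I = I
((a ∧ a) ∨ a) ∧ a = I ∧ I = I
I ∉ {1}.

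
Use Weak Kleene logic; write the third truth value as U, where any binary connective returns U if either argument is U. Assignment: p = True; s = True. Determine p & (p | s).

p | s = True | True = True
p & (p | s) = True & True = True

True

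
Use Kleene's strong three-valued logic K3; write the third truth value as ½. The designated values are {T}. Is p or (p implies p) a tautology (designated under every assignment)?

No

Countermodel: p=½ gives ½, which is not designated.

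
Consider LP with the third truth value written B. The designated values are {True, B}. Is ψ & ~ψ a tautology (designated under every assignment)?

No

Countermodel: ψ=True gives False, which is not designated.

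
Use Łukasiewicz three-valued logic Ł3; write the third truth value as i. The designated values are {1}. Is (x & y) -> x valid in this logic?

Every assignment of x, y over {1, i, 0} gives a value in {1}.
In particular, with x=i, y=i: (x & y) -> x = 1.

Yes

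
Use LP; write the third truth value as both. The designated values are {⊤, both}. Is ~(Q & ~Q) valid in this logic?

Yes

Every assignment of Q over {⊤, both, ⊥} gives a value in {⊤, both}.
In particular, with Q=both: ~(Q & ~Q) = both.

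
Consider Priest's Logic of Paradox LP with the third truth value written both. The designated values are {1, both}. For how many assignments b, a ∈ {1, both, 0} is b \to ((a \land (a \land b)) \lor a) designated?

Of the 9 assignments, 8 give a value in {1, both}.

8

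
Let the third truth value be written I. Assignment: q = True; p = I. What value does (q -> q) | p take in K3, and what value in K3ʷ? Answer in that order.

True; I

In K3: q -> q = True -> True = True
(q -> q) | p = True | I = True
In K3ʷ: q -> q = True -> True = True
(q -> q) | p = True | I = I
They differ because K3 and K3ʷ treat I differently under the binary connectives.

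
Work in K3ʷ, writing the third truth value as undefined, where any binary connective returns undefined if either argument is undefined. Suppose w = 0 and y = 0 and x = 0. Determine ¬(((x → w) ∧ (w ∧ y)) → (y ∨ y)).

x → w = 0 → 0 = 1
w ∧ y = 0 ∧ 0 = 0
(x → w) ∧ (w ∧ y) = 1 ∧ 0 = 0
y ∨ y = 0 ∨ 0 = 0
((x → w) ∧ (w ∧ y)) → (y ∨ y) = 0 → 0 = 1
¬(((x → w) ∧ (w ∧ y)) → (y ∨ y)) = ¬1 = 0

0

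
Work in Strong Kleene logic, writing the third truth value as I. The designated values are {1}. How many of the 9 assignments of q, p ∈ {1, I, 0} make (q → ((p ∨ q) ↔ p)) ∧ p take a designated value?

Designated under: (q=1, p=1); (q=I, p=1); (q=0, p=1).

3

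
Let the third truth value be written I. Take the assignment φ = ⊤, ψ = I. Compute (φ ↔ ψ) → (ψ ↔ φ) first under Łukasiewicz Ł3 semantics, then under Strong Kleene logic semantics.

⊤; I

In Łukasiewicz Ł3: φ ↔ ψ = ⊤ ↔ I = I  [1 − |1−½|]
ψ ↔ φ = I ↔ ⊤ = I
(φ ↔ ψ) → (ψ ↔ φ) = I → I = ⊤
In Strong Kleene logic: φ ↔ ψ = ⊤ ↔ I = I
ψ ↔ φ = I ↔ ⊤ = I
(φ ↔ ψ) → (ψ ↔ φ) = I → I = I
They differ because Łukasiewicz Ł3 and Strong Kleene logic treat I differently under implication.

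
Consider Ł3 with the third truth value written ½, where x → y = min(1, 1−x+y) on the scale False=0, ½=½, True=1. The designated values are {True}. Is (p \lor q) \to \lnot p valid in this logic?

Countermodel: p=True, q=True gives False, which is not designated.

No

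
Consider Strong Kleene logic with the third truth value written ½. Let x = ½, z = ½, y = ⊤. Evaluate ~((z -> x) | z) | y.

z -> x = ½ -> ½ = ½  [~½ | ½]
(z -> x) | z = ½ | ½ = ½
~((z -> x) | z) = ~½ = ½
~((z -> x) | z) | y = ½ | ⊤ = ⊤

⊤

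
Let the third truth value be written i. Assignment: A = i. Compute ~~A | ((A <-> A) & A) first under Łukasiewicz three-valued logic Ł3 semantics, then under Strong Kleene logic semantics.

In Łukasiewicz three-valued logic Ł3: ~A = ~i = i
~~A = ~i = i
A <-> A = i <-> i = ⊤
(A <-> A) & A = ⊤ & i = i
~~A | ((A <-> A) & A) = i | i = i
In Strong Kleene logic: ~A = ~i = i
~~A = ~i = i
A <-> A = i <-> i = i
(A <-> A) & A = i & i = i
~~A | ((A <-> A) & A) = i | i = i

i; i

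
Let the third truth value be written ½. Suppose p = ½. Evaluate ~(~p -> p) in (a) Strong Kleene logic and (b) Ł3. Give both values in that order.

In Strong Kleene logic: ~p = ~½ = ½
~p -> p = ½ -> ½ = ½  [~½ | ½]
~(~p -> p) = ~½ = ½
In Ł3: ~p = ~½ = ½
~p -> p = ½ -> ½ = true
~(~p -> p) = ~true = false
They differ because Strong Kleene logic and Ł3 treat ½ differently under implication.

½; false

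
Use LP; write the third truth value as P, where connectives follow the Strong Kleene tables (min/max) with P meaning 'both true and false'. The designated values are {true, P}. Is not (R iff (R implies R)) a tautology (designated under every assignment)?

No

Countermodel: R=true gives false, which is not designated.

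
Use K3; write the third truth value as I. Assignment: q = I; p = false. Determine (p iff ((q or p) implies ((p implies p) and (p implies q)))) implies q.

q or p = I or false = I
p implies p = false implies false = true
p implies q = false implies I = true  [not false or I]
(p implies p) and (p implies q) = true and true = true
(q or p) implies ((p implies p) and (p implies q)) = I implies true = true
p iff ((q or p) implies ((p implies p) and (p implies q))) = false iff true = false
(p iff ((q or p) implies ((p implies p) and (p implies q)))) implies q = false implies I = true

true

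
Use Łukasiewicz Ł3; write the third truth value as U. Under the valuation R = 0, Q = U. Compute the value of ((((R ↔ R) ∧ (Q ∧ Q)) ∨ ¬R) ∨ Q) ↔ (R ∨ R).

0

R ↔ R = 0 ↔ 0 = 1
Q ∧ Q = U ∧ U = U
(R ↔ R) ∧ (Q ∧ Q) = 1 ∧ U = U
¬R = ¬0 = 1
((R ↔ R) ∧ (Q ∧ Q)) ∨ ¬R = U ∨ 1 = 1
(((R ↔ R) ∧ (Q ∧ Q)) ∨ ¬R) ∨ Q = 1 ∨ U = 1
R ∨ R = 0 ∨ 0 = 0
((((R ↔ R) ∧ (Q ∧ Q)) ∨ ¬R) ∨ Q) ↔ (R ∨ R) = 1 ↔ 0 = 0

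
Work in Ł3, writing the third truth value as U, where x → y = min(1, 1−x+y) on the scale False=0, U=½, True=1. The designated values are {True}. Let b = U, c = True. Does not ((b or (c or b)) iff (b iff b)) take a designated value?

No

c or b = True or U = True
b or (c or b) = U or True = True
b iff b = U iff U = True  [1 − |½−½|]
(b or (c or b)) iff (b iff b) = True iff True = True
not ((b or (c or b)) iff (b iff b)) = not True = False
False ∉ {True}.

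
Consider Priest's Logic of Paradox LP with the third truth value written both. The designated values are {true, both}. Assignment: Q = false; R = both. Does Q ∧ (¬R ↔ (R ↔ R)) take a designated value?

No

¬R = ¬both = both
R ↔ R = both ↔ both = both
¬R ↔ (R ↔ R) = both ↔ both = both
Q ∧ (¬R ↔ (R ↔ R)) = false ∧ both = false
false ∉ {true, both}.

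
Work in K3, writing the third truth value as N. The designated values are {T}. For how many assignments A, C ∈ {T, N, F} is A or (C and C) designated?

5

Of the 9 assignments, 5 give a value in {T}.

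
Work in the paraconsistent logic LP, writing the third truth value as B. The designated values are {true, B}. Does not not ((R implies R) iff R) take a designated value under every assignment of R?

No

Countermodel: R=false gives false, which is not designated.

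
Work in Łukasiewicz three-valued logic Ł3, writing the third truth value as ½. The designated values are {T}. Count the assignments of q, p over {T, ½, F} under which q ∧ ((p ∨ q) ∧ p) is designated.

1

Designated under: (q=T, p=T).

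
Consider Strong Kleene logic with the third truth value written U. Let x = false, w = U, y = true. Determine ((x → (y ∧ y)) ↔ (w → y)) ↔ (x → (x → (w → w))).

true

y ∧ y = true ∧ true = true
x → (y ∧ y) = false → true = true
w → y = U → true = true  [¬U ∨ true]
(x → (y ∧ y)) ↔ (w → y) = true ↔ true = true
w → w = U → U = U
x → (w → w) = false → U = true
x → (x → (w → w)) = false → true = true
((x → (y ∧ y)) ↔ (w → y)) ↔ (x → (x → (w → w))) = true ↔ true = true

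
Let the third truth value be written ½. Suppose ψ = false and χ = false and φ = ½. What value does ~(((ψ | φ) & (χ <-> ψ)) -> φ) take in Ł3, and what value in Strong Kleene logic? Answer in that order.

In Ł3: ψ | φ = false | ½ = ½
χ <-> ψ = false <-> false = true
(ψ | φ) & (χ <-> ψ) = ½ & true = ½
((ψ | φ) & (χ <-> ψ)) -> φ = ½ -> ½ = true  [min(1, 1−½+½)]
~(((ψ | φ) & (χ <-> ψ)) -> φ) = ~true = false
In Strong Kleene logic: ψ | φ = false | ½ = ½
χ <-> ψ = false <-> false = true
(ψ | φ) & (χ <-> ψ) = ½ & true = ½
((ψ | φ) & (χ <-> ψ)) -> φ = ½ -> ½ = ½
~(((ψ | φ) & (χ <-> ψ)) -> φ) = ~½ = ½
They differ because Ł3 and Strong Kleene logic treat ½ differently under implication.

false; ½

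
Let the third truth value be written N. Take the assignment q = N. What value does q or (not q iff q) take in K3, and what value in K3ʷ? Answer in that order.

In K3: not q = not N = N
not q iff q = N iff N = N
q or (not q iff q) = N or N = N
In K3ʷ: not q = not N = N
not q iff q = N iff N = N
q or (not q iff q) = N or N = N

N; N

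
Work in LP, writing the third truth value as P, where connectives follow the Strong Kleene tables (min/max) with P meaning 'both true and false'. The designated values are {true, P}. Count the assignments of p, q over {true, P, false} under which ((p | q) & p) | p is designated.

Of the 9 assignments, 6 give a value in {true, P}.

6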